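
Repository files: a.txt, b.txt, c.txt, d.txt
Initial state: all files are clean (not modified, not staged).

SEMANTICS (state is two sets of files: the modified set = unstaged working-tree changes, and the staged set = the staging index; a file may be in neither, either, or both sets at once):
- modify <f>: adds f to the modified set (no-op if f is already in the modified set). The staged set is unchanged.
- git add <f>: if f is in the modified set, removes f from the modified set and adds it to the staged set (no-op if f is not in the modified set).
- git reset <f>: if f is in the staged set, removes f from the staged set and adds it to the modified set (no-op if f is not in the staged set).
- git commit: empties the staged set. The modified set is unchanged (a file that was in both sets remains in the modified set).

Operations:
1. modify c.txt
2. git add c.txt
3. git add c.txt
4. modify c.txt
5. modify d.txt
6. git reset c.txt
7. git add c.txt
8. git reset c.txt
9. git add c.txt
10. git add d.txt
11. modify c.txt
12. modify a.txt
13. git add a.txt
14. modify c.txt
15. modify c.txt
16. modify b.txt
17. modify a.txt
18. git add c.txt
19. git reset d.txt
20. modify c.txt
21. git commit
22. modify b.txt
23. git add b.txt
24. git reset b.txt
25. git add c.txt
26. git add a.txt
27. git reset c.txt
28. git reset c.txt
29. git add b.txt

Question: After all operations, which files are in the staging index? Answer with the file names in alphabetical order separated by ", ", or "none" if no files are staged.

Answer: a.txt, b.txt

Derivation:
After op 1 (modify c.txt): modified={c.txt} staged={none}
After op 2 (git add c.txt): modified={none} staged={c.txt}
After op 3 (git add c.txt): modified={none} staged={c.txt}
After op 4 (modify c.txt): modified={c.txt} staged={c.txt}
After op 5 (modify d.txt): modified={c.txt, d.txt} staged={c.txt}
After op 6 (git reset c.txt): modified={c.txt, d.txt} staged={none}
After op 7 (git add c.txt): modified={d.txt} staged={c.txt}
After op 8 (git reset c.txt): modified={c.txt, d.txt} staged={none}
After op 9 (git add c.txt): modified={d.txt} staged={c.txt}
After op 10 (git add d.txt): modified={none} staged={c.txt, d.txt}
After op 11 (modify c.txt): modified={c.txt} staged={c.txt, d.txt}
After op 12 (modify a.txt): modified={a.txt, c.txt} staged={c.txt, d.txt}
After op 13 (git add a.txt): modified={c.txt} staged={a.txt, c.txt, d.txt}
After op 14 (modify c.txt): modified={c.txt} staged={a.txt, c.txt, d.txt}
After op 15 (modify c.txt): modified={c.txt} staged={a.txt, c.txt, d.txt}
After op 16 (modify b.txt): modified={b.txt, c.txt} staged={a.txt, c.txt, d.txt}
After op 17 (modify a.txt): modified={a.txt, b.txt, c.txt} staged={a.txt, c.txt, d.txt}
After op 18 (git add c.txt): modified={a.txt, b.txt} staged={a.txt, c.txt, d.txt}
After op 19 (git reset d.txt): modified={a.txt, b.txt, d.txt} staged={a.txt, c.txt}
After op 20 (modify c.txt): modified={a.txt, b.txt, c.txt, d.txt} staged={a.txt, c.txt}
After op 21 (git commit): modified={a.txt, b.txt, c.txt, d.txt} staged={none}
After op 22 (modify b.txt): modified={a.txt, b.txt, c.txt, d.txt} staged={none}
After op 23 (git add b.txt): modified={a.txt, c.txt, d.txt} staged={b.txt}
After op 24 (git reset b.txt): modified={a.txt, b.txt, c.txt, d.txt} staged={none}
After op 25 (git add c.txt): modified={a.txt, b.txt, d.txt} staged={c.txt}
After op 26 (git add a.txt): modified={b.txt, d.txt} staged={a.txt, c.txt}
After op 27 (git reset c.txt): modified={b.txt, c.txt, d.txt} staged={a.txt}
After op 28 (git reset c.txt): modified={b.txt, c.txt, d.txt} staged={a.txt}
After op 29 (git add b.txt): modified={c.txt, d.txt} staged={a.txt, b.txt}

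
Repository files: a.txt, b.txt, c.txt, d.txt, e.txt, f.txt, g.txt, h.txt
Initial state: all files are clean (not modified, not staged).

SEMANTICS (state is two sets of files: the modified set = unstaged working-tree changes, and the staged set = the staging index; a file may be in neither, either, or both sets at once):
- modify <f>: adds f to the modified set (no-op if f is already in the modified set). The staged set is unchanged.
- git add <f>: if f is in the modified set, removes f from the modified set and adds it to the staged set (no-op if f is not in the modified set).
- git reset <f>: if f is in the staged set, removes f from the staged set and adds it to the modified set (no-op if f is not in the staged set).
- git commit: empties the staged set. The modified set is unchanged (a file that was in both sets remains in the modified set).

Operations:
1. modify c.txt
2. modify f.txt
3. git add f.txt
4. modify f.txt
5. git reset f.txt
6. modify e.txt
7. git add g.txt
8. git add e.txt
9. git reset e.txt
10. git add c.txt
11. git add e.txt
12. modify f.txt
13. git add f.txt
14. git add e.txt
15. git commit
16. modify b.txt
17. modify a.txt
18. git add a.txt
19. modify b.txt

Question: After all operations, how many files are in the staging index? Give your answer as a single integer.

Answer: 1

Derivation:
After op 1 (modify c.txt): modified={c.txt} staged={none}
After op 2 (modify f.txt): modified={c.txt, f.txt} staged={none}
After op 3 (git add f.txt): modified={c.txt} staged={f.txt}
After op 4 (modify f.txt): modified={c.txt, f.txt} staged={f.txt}
After op 5 (git reset f.txt): modified={c.txt, f.txt} staged={none}
After op 6 (modify e.txt): modified={c.txt, e.txt, f.txt} staged={none}
After op 7 (git add g.txt): modified={c.txt, e.txt, f.txt} staged={none}
After op 8 (git add e.txt): modified={c.txt, f.txt} staged={e.txt}
After op 9 (git reset e.txt): modified={c.txt, e.txt, f.txt} staged={none}
After op 10 (git add c.txt): modified={e.txt, f.txt} staged={c.txt}
After op 11 (git add e.txt): modified={f.txt} staged={c.txt, e.txt}
After op 12 (modify f.txt): modified={f.txt} staged={c.txt, e.txt}
After op 13 (git add f.txt): modified={none} staged={c.txt, e.txt, f.txt}
After op 14 (git add e.txt): modified={none} staged={c.txt, e.txt, f.txt}
After op 15 (git commit): modified={none} staged={none}
After op 16 (modify b.txt): modified={b.txt} staged={none}
After op 17 (modify a.txt): modified={a.txt, b.txt} staged={none}
After op 18 (git add a.txt): modified={b.txt} staged={a.txt}
After op 19 (modify b.txt): modified={b.txt} staged={a.txt}
Final staged set: {a.txt} -> count=1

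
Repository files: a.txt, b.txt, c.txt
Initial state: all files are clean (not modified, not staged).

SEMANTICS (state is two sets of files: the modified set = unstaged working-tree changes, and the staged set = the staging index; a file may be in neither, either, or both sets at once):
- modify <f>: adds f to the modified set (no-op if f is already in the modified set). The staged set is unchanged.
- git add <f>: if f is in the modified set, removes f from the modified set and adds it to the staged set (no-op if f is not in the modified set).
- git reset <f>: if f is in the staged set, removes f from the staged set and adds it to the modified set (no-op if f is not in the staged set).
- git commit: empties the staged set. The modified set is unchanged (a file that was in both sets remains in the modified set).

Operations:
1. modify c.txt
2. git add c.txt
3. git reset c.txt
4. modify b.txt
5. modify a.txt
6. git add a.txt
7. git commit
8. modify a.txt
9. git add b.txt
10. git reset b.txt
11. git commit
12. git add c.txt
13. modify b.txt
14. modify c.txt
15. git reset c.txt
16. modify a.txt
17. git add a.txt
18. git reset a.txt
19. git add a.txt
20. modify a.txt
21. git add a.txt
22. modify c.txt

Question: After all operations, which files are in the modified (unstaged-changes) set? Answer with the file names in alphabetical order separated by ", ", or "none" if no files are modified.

After op 1 (modify c.txt): modified={c.txt} staged={none}
After op 2 (git add c.txt): modified={none} staged={c.txt}
After op 3 (git reset c.txt): modified={c.txt} staged={none}
After op 4 (modify b.txt): modified={b.txt, c.txt} staged={none}
After op 5 (modify a.txt): modified={a.txt, b.txt, c.txt} staged={none}
After op 6 (git add a.txt): modified={b.txt, c.txt} staged={a.txt}
After op 7 (git commit): modified={b.txt, c.txt} staged={none}
After op 8 (modify a.txt): modified={a.txt, b.txt, c.txt} staged={none}
After op 9 (git add b.txt): modified={a.txt, c.txt} staged={b.txt}
After op 10 (git reset b.txt): modified={a.txt, b.txt, c.txt} staged={none}
After op 11 (git commit): modified={a.txt, b.txt, c.txt} staged={none}
After op 12 (git add c.txt): modified={a.txt, b.txt} staged={c.txt}
After op 13 (modify b.txt): modified={a.txt, b.txt} staged={c.txt}
After op 14 (modify c.txt): modified={a.txt, b.txt, c.txt} staged={c.txt}
After op 15 (git reset c.txt): modified={a.txt, b.txt, c.txt} staged={none}
After op 16 (modify a.txt): modified={a.txt, b.txt, c.txt} staged={none}
After op 17 (git add a.txt): modified={b.txt, c.txt} staged={a.txt}
After op 18 (git reset a.txt): modified={a.txt, b.txt, c.txt} staged={none}
After op 19 (git add a.txt): modified={b.txt, c.txt} staged={a.txt}
After op 20 (modify a.txt): modified={a.txt, b.txt, c.txt} staged={a.txt}
After op 21 (git add a.txt): modified={b.txt, c.txt} staged={a.txt}
After op 22 (modify c.txt): modified={b.txt, c.txt} staged={a.txt}

Answer: b.txt, c.txt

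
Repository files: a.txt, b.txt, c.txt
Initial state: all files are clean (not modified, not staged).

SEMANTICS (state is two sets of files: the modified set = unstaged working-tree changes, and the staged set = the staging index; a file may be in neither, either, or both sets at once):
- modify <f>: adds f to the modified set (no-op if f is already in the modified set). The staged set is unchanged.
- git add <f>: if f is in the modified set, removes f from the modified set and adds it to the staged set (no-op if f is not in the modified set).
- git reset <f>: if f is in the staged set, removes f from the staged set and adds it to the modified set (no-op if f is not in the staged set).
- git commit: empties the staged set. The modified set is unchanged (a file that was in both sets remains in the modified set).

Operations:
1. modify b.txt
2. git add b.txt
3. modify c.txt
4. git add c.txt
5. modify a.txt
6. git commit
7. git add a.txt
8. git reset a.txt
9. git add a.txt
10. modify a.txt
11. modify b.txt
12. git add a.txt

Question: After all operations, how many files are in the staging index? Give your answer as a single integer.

After op 1 (modify b.txt): modified={b.txt} staged={none}
After op 2 (git add b.txt): modified={none} staged={b.txt}
After op 3 (modify c.txt): modified={c.txt} staged={b.txt}
After op 4 (git add c.txt): modified={none} staged={b.txt, c.txt}
After op 5 (modify a.txt): modified={a.txt} staged={b.txt, c.txt}
After op 6 (git commit): modified={a.txt} staged={none}
After op 7 (git add a.txt): modified={none} staged={a.txt}
After op 8 (git reset a.txt): modified={a.txt} staged={none}
After op 9 (git add a.txt): modified={none} staged={a.txt}
After op 10 (modify a.txt): modified={a.txt} staged={a.txt}
After op 11 (modify b.txt): modified={a.txt, b.txt} staged={a.txt}
After op 12 (git add a.txt): modified={b.txt} staged={a.txt}
Final staged set: {a.txt} -> count=1

Answer: 1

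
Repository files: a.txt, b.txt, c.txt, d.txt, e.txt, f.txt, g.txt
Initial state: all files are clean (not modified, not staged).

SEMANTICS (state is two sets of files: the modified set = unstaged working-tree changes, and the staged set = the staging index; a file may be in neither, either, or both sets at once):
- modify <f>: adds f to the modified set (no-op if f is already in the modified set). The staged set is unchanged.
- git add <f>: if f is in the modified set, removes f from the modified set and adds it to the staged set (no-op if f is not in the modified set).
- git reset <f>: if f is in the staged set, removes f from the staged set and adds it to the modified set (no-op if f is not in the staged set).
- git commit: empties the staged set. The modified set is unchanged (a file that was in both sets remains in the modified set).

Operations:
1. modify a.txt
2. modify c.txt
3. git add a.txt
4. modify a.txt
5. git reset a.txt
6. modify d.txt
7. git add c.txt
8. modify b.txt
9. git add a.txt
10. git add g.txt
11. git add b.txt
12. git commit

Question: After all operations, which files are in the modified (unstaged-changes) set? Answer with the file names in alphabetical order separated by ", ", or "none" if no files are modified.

Answer: d.txt

Derivation:
After op 1 (modify a.txt): modified={a.txt} staged={none}
After op 2 (modify c.txt): modified={a.txt, c.txt} staged={none}
After op 3 (git add a.txt): modified={c.txt} staged={a.txt}
After op 4 (modify a.txt): modified={a.txt, c.txt} staged={a.txt}
After op 5 (git reset a.txt): modified={a.txt, c.txt} staged={none}
After op 6 (modify d.txt): modified={a.txt, c.txt, d.txt} staged={none}
After op 7 (git add c.txt): modified={a.txt, d.txt} staged={c.txt}
After op 8 (modify b.txt): modified={a.txt, b.txt, d.txt} staged={c.txt}
After op 9 (git add a.txt): modified={b.txt, d.txt} staged={a.txt, c.txt}
After op 10 (git add g.txt): modified={b.txt, d.txt} staged={a.txt, c.txt}
After op 11 (git add b.txt): modified={d.txt} staged={a.txt, b.txt, c.txt}
After op 12 (git commit): modified={d.txt} staged={none}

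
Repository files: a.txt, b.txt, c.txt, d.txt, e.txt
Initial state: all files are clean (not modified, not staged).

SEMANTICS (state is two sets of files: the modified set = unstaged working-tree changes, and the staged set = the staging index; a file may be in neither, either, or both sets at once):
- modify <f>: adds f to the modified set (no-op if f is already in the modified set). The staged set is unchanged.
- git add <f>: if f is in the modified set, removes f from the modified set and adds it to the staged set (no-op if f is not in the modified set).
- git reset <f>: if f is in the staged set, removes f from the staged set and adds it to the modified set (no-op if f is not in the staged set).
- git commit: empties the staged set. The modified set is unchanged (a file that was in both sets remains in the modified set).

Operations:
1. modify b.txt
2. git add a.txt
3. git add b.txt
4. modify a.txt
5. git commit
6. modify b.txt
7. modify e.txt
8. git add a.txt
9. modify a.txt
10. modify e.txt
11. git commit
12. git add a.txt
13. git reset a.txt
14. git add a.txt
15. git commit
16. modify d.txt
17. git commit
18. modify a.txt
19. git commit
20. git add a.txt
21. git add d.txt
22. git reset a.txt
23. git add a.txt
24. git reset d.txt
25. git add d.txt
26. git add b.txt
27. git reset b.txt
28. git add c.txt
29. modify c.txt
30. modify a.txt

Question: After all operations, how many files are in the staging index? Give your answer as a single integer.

After op 1 (modify b.txt): modified={b.txt} staged={none}
After op 2 (git add a.txt): modified={b.txt} staged={none}
After op 3 (git add b.txt): modified={none} staged={b.txt}
After op 4 (modify a.txt): modified={a.txt} staged={b.txt}
After op 5 (git commit): modified={a.txt} staged={none}
After op 6 (modify b.txt): modified={a.txt, b.txt} staged={none}
After op 7 (modify e.txt): modified={a.txt, b.txt, e.txt} staged={none}
After op 8 (git add a.txt): modified={b.txt, e.txt} staged={a.txt}
After op 9 (modify a.txt): modified={a.txt, b.txt, e.txt} staged={a.txt}
After op 10 (modify e.txt): modified={a.txt, b.txt, e.txt} staged={a.txt}
After op 11 (git commit): modified={a.txt, b.txt, e.txt} staged={none}
After op 12 (git add a.txt): modified={b.txt, e.txt} staged={a.txt}
After op 13 (git reset a.txt): modified={a.txt, b.txt, e.txt} staged={none}
After op 14 (git add a.txt): modified={b.txt, e.txt} staged={a.txt}
After op 15 (git commit): modified={b.txt, e.txt} staged={none}
After op 16 (modify d.txt): modified={b.txt, d.txt, e.txt} staged={none}
After op 17 (git commit): modified={b.txt, d.txt, e.txt} staged={none}
After op 18 (modify a.txt): modified={a.txt, b.txt, d.txt, e.txt} staged={none}
After op 19 (git commit): modified={a.txt, b.txt, d.txt, e.txt} staged={none}
After op 20 (git add a.txt): modified={b.txt, d.txt, e.txt} staged={a.txt}
After op 21 (git add d.txt): modified={b.txt, e.txt} staged={a.txt, d.txt}
After op 22 (git reset a.txt): modified={a.txt, b.txt, e.txt} staged={d.txt}
After op 23 (git add a.txt): modified={b.txt, e.txt} staged={a.txt, d.txt}
After op 24 (git reset d.txt): modified={b.txt, d.txt, e.txt} staged={a.txt}
After op 25 (git add d.txt): modified={b.txt, e.txt} staged={a.txt, d.txt}
After op 26 (git add b.txt): modified={e.txt} staged={a.txt, b.txt, d.txt}
After op 27 (git reset b.txt): modified={b.txt, e.txt} staged={a.txt, d.txt}
After op 28 (git add c.txt): modified={b.txt, e.txt} staged={a.txt, d.txt}
After op 29 (modify c.txt): modified={b.txt, c.txt, e.txt} staged={a.txt, d.txt}
After op 30 (modify a.txt): modified={a.txt, b.txt, c.txt, e.txt} staged={a.txt, d.txt}
Final staged set: {a.txt, d.txt} -> count=2

Answer: 2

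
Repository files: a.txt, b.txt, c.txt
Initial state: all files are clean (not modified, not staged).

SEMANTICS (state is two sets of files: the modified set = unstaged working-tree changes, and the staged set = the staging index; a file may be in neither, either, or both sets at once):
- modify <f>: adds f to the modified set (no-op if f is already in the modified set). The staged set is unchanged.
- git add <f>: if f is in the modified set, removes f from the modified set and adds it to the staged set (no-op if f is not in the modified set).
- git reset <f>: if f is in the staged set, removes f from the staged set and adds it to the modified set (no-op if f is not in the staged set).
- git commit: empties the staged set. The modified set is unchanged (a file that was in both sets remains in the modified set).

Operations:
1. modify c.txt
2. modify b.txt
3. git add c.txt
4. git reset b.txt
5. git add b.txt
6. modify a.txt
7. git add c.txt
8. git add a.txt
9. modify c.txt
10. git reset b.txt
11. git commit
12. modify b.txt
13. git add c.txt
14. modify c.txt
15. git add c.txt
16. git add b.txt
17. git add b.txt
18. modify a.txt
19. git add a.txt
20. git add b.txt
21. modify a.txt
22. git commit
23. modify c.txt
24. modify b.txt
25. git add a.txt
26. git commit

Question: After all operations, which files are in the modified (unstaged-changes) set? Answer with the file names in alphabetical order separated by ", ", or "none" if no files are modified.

After op 1 (modify c.txt): modified={c.txt} staged={none}
After op 2 (modify b.txt): modified={b.txt, c.txt} staged={none}
After op 3 (git add c.txt): modified={b.txt} staged={c.txt}
After op 4 (git reset b.txt): modified={b.txt} staged={c.txt}
After op 5 (git add b.txt): modified={none} staged={b.txt, c.txt}
After op 6 (modify a.txt): modified={a.txt} staged={b.txt, c.txt}
After op 7 (git add c.txt): modified={a.txt} staged={b.txt, c.txt}
After op 8 (git add a.txt): modified={none} staged={a.txt, b.txt, c.txt}
After op 9 (modify c.txt): modified={c.txt} staged={a.txt, b.txt, c.txt}
After op 10 (git reset b.txt): modified={b.txt, c.txt} staged={a.txt, c.txt}
After op 11 (git commit): modified={b.txt, c.txt} staged={none}
After op 12 (modify b.txt): modified={b.txt, c.txt} staged={none}
After op 13 (git add c.txt): modified={b.txt} staged={c.txt}
After op 14 (modify c.txt): modified={b.txt, c.txt} staged={c.txt}
After op 15 (git add c.txt): modified={b.txt} staged={c.txt}
After op 16 (git add b.txt): modified={none} staged={b.txt, c.txt}
After op 17 (git add b.txt): modified={none} staged={b.txt, c.txt}
After op 18 (modify a.txt): modified={a.txt} staged={b.txt, c.txt}
After op 19 (git add a.txt): modified={none} staged={a.txt, b.txt, c.txt}
After op 20 (git add b.txt): modified={none} staged={a.txt, b.txt, c.txt}
After op 21 (modify a.txt): modified={a.txt} staged={a.txt, b.txt, c.txt}
After op 22 (git commit): modified={a.txt} staged={none}
After op 23 (modify c.txt): modified={a.txt, c.txt} staged={none}
After op 24 (modify b.txt): modified={a.txt, b.txt, c.txt} staged={none}
After op 25 (git add a.txt): modified={b.txt, c.txt} staged={a.txt}
After op 26 (git commit): modified={b.txt, c.txt} staged={none}

Answer: b.txt, c.txt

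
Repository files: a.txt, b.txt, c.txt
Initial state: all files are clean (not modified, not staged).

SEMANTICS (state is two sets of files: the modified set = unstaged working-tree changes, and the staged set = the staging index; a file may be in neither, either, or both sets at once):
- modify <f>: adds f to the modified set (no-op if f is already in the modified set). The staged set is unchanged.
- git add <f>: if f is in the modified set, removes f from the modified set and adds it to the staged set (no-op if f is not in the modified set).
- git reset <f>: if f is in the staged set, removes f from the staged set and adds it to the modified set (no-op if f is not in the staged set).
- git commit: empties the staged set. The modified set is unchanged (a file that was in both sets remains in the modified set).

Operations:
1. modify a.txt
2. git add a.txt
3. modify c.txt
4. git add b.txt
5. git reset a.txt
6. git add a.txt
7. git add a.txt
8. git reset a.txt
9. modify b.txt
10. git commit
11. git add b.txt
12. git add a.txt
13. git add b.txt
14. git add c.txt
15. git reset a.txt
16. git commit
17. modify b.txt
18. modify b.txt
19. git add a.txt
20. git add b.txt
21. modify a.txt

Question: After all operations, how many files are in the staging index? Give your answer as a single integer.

Answer: 2

Derivation:
After op 1 (modify a.txt): modified={a.txt} staged={none}
After op 2 (git add a.txt): modified={none} staged={a.txt}
After op 3 (modify c.txt): modified={c.txt} staged={a.txt}
After op 4 (git add b.txt): modified={c.txt} staged={a.txt}
After op 5 (git reset a.txt): modified={a.txt, c.txt} staged={none}
After op 6 (git add a.txt): modified={c.txt} staged={a.txt}
After op 7 (git add a.txt): modified={c.txt} staged={a.txt}
After op 8 (git reset a.txt): modified={a.txt, c.txt} staged={none}
After op 9 (modify b.txt): modified={a.txt, b.txt, c.txt} staged={none}
After op 10 (git commit): modified={a.txt, b.txt, c.txt} staged={none}
After op 11 (git add b.txt): modified={a.txt, c.txt} staged={b.txt}
After op 12 (git add a.txt): modified={c.txt} staged={a.txt, b.txt}
After op 13 (git add b.txt): modified={c.txt} staged={a.txt, b.txt}
After op 14 (git add c.txt): modified={none} staged={a.txt, b.txt, c.txt}
After op 15 (git reset a.txt): modified={a.txt} staged={b.txt, c.txt}
After op 16 (git commit): modified={a.txt} staged={none}
After op 17 (modify b.txt): modified={a.txt, b.txt} staged={none}
After op 18 (modify b.txt): modified={a.txt, b.txt} staged={none}
After op 19 (git add a.txt): modified={b.txt} staged={a.txt}
After op 20 (git add b.txt): modified={none} staged={a.txt, b.txt}
After op 21 (modify a.txt): modified={a.txt} staged={a.txt, b.txt}
Final staged set: {a.txt, b.txt} -> count=2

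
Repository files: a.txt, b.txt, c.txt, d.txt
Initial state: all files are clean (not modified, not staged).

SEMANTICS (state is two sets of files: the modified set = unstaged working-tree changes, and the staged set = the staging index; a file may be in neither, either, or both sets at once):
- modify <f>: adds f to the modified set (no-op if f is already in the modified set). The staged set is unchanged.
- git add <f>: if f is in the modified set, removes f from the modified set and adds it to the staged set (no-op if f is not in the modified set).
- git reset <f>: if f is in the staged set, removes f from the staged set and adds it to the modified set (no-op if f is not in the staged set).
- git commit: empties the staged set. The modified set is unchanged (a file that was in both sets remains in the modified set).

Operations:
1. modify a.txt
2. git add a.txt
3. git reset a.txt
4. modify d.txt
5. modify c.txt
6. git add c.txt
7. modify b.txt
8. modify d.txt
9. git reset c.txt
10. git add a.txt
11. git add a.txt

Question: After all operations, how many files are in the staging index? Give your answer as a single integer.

Answer: 1

Derivation:
After op 1 (modify a.txt): modified={a.txt} staged={none}
After op 2 (git add a.txt): modified={none} staged={a.txt}
After op 3 (git reset a.txt): modified={a.txt} staged={none}
After op 4 (modify d.txt): modified={a.txt, d.txt} staged={none}
After op 5 (modify c.txt): modified={a.txt, c.txt, d.txt} staged={none}
After op 6 (git add c.txt): modified={a.txt, d.txt} staged={c.txt}
After op 7 (modify b.txt): modified={a.txt, b.txt, d.txt} staged={c.txt}
After op 8 (modify d.txt): modified={a.txt, b.txt, d.txt} staged={c.txt}
After op 9 (git reset c.txt): modified={a.txt, b.txt, c.txt, d.txt} staged={none}
After op 10 (git add a.txt): modified={b.txt, c.txt, d.txt} staged={a.txt}
After op 11 (git add a.txt): modified={b.txt, c.txt, d.txt} staged={a.txt}
Final staged set: {a.txt} -> count=1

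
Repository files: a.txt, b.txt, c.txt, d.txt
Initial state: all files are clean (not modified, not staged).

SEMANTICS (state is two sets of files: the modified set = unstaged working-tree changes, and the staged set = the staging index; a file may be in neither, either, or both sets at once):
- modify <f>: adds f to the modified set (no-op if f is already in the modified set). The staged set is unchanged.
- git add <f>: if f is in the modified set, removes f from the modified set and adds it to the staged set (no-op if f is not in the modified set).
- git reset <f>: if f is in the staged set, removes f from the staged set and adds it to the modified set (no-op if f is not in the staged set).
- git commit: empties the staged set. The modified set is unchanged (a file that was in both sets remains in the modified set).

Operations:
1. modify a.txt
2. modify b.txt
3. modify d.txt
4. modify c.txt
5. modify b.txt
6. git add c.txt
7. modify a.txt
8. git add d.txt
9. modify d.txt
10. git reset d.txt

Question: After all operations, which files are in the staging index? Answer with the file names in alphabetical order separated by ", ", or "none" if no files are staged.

Answer: c.txt

Derivation:
After op 1 (modify a.txt): modified={a.txt} staged={none}
After op 2 (modify b.txt): modified={a.txt, b.txt} staged={none}
After op 3 (modify d.txt): modified={a.txt, b.txt, d.txt} staged={none}
After op 4 (modify c.txt): modified={a.txt, b.txt, c.txt, d.txt} staged={none}
After op 5 (modify b.txt): modified={a.txt, b.txt, c.txt, d.txt} staged={none}
After op 6 (git add c.txt): modified={a.txt, b.txt, d.txt} staged={c.txt}
After op 7 (modify a.txt): modified={a.txt, b.txt, d.txt} staged={c.txt}
After op 8 (git add d.txt): modified={a.txt, b.txt} staged={c.txt, d.txt}
After op 9 (modify d.txt): modified={a.txt, b.txt, d.txt} staged={c.txt, d.txt}
After op 10 (git reset d.txt): modified={a.txt, b.txt, d.txt} staged={c.txt}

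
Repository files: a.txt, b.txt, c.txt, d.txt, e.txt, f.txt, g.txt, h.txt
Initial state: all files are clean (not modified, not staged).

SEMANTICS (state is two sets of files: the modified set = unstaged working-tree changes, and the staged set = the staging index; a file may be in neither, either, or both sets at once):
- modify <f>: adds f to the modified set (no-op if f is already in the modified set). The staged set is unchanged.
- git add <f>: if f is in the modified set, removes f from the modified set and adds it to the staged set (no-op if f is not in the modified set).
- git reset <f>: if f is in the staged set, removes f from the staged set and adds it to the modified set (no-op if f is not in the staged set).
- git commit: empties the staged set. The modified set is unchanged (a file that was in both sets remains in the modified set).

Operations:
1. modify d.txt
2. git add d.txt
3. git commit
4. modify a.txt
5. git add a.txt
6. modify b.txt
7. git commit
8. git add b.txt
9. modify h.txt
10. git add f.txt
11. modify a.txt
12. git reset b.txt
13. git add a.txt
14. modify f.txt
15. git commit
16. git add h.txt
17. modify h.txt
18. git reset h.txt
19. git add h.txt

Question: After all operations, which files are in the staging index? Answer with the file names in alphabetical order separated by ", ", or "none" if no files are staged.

After op 1 (modify d.txt): modified={d.txt} staged={none}
After op 2 (git add d.txt): modified={none} staged={d.txt}
After op 3 (git commit): modified={none} staged={none}
After op 4 (modify a.txt): modified={a.txt} staged={none}
After op 5 (git add a.txt): modified={none} staged={a.txt}
After op 6 (modify b.txt): modified={b.txt} staged={a.txt}
After op 7 (git commit): modified={b.txt} staged={none}
After op 8 (git add b.txt): modified={none} staged={b.txt}
After op 9 (modify h.txt): modified={h.txt} staged={b.txt}
After op 10 (git add f.txt): modified={h.txt} staged={b.txt}
After op 11 (modify a.txt): modified={a.txt, h.txt} staged={b.txt}
After op 12 (git reset b.txt): modified={a.txt, b.txt, h.txt} staged={none}
After op 13 (git add a.txt): modified={b.txt, h.txt} staged={a.txt}
After op 14 (modify f.txt): modified={b.txt, f.txt, h.txt} staged={a.txt}
After op 15 (git commit): modified={b.txt, f.txt, h.txt} staged={none}
After op 16 (git add h.txt): modified={b.txt, f.txt} staged={h.txt}
After op 17 (modify h.txt): modified={b.txt, f.txt, h.txt} staged={h.txt}
After op 18 (git reset h.txt): modified={b.txt, f.txt, h.txt} staged={none}
After op 19 (git add h.txt): modified={b.txt, f.txt} staged={h.txt}

Answer: h.txt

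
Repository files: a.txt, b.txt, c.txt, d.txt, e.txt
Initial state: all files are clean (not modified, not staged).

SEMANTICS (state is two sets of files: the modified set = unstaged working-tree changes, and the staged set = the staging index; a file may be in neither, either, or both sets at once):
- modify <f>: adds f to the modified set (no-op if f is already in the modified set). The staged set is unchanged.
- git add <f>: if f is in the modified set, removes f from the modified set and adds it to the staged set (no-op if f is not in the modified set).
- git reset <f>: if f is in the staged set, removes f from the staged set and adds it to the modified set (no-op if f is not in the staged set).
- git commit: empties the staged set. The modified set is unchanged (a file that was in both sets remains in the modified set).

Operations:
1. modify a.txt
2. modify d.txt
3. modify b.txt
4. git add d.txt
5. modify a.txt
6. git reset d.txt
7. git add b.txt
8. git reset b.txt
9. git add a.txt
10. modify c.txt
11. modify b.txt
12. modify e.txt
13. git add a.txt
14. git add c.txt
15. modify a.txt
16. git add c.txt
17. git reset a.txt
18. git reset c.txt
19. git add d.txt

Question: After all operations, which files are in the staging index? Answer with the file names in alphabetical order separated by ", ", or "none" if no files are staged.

After op 1 (modify a.txt): modified={a.txt} staged={none}
After op 2 (modify d.txt): modified={a.txt, d.txt} staged={none}
After op 3 (modify b.txt): modified={a.txt, b.txt, d.txt} staged={none}
After op 4 (git add d.txt): modified={a.txt, b.txt} staged={d.txt}
After op 5 (modify a.txt): modified={a.txt, b.txt} staged={d.txt}
After op 6 (git reset d.txt): modified={a.txt, b.txt, d.txt} staged={none}
After op 7 (git add b.txt): modified={a.txt, d.txt} staged={b.txt}
After op 8 (git reset b.txt): modified={a.txt, b.txt, d.txt} staged={none}
After op 9 (git add a.txt): modified={b.txt, d.txt} staged={a.txt}
After op 10 (modify c.txt): modified={b.txt, c.txt, d.txt} staged={a.txt}
After op 11 (modify b.txt): modified={b.txt, c.txt, d.txt} staged={a.txt}
After op 12 (modify e.txt): modified={b.txt, c.txt, d.txt, e.txt} staged={a.txt}
After op 13 (git add a.txt): modified={b.txt, c.txt, d.txt, e.txt} staged={a.txt}
After op 14 (git add c.txt): modified={b.txt, d.txt, e.txt} staged={a.txt, c.txt}
After op 15 (modify a.txt): modified={a.txt, b.txt, d.txt, e.txt} staged={a.txt, c.txt}
After op 16 (git add c.txt): modified={a.txt, b.txt, d.txt, e.txt} staged={a.txt, c.txt}
After op 17 (git reset a.txt): modified={a.txt, b.txt, d.txt, e.txt} staged={c.txt}
After op 18 (git reset c.txt): modified={a.txt, b.txt, c.txt, d.txt, e.txt} staged={none}
After op 19 (git add d.txt): modified={a.txt, b.txt, c.txt, e.txt} staged={d.txt}

Answer: d.txt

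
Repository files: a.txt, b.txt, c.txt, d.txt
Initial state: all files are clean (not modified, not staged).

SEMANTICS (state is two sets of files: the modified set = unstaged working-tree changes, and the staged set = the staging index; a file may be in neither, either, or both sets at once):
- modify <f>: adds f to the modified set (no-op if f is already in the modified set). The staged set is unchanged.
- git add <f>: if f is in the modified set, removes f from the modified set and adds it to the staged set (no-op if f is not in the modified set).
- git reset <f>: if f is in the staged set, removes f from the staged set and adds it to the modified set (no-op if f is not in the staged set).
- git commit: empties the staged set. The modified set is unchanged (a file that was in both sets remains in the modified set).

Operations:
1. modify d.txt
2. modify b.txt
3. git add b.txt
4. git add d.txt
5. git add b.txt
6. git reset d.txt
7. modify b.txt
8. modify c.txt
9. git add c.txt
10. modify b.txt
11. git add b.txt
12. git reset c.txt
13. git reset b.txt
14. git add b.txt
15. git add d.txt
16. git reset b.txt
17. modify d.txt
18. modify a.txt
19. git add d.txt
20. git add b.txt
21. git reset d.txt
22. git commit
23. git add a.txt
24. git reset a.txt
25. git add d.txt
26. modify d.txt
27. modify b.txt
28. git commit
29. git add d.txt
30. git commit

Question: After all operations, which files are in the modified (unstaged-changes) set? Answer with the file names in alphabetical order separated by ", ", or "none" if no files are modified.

After op 1 (modify d.txt): modified={d.txt} staged={none}
After op 2 (modify b.txt): modified={b.txt, d.txt} staged={none}
After op 3 (git add b.txt): modified={d.txt} staged={b.txt}
After op 4 (git add d.txt): modified={none} staged={b.txt, d.txt}
After op 5 (git add b.txt): modified={none} staged={b.txt, d.txt}
After op 6 (git reset d.txt): modified={d.txt} staged={b.txt}
After op 7 (modify b.txt): modified={b.txt, d.txt} staged={b.txt}
After op 8 (modify c.txt): modified={b.txt, c.txt, d.txt} staged={b.txt}
After op 9 (git add c.txt): modified={b.txt, d.txt} staged={b.txt, c.txt}
After op 10 (modify b.txt): modified={b.txt, d.txt} staged={b.txt, c.txt}
After op 11 (git add b.txt): modified={d.txt} staged={b.txt, c.txt}
After op 12 (git reset c.txt): modified={c.txt, d.txt} staged={b.txt}
After op 13 (git reset b.txt): modified={b.txt, c.txt, d.txt} staged={none}
After op 14 (git add b.txt): modified={c.txt, d.txt} staged={b.txt}
After op 15 (git add d.txt): modified={c.txt} staged={b.txt, d.txt}
After op 16 (git reset b.txt): modified={b.txt, c.txt} staged={d.txt}
After op 17 (modify d.txt): modified={b.txt, c.txt, d.txt} staged={d.txt}
After op 18 (modify a.txt): modified={a.txt, b.txt, c.txt, d.txt} staged={d.txt}
After op 19 (git add d.txt): modified={a.txt, b.txt, c.txt} staged={d.txt}
After op 20 (git add b.txt): modified={a.txt, c.txt} staged={b.txt, d.txt}
After op 21 (git reset d.txt): modified={a.txt, c.txt, d.txt} staged={b.txt}
After op 22 (git commit): modified={a.txt, c.txt, d.txt} staged={none}
After op 23 (git add a.txt): modified={c.txt, d.txt} staged={a.txt}
After op 24 (git reset a.txt): modified={a.txt, c.txt, d.txt} staged={none}
After op 25 (git add d.txt): modified={a.txt, c.txt} staged={d.txt}
After op 26 (modify d.txt): modified={a.txt, c.txt, d.txt} staged={d.txt}
After op 27 (modify b.txt): modified={a.txt, b.txt, c.txt, d.txt} staged={d.txt}
After op 28 (git commit): modified={a.txt, b.txt, c.txt, d.txt} staged={none}
After op 29 (git add d.txt): modified={a.txt, b.txt, c.txt} staged={d.txt}
After op 30 (git commit): modified={a.txt, b.txt, c.txt} staged={none}

Answer: a.txt, b.txt, c.txt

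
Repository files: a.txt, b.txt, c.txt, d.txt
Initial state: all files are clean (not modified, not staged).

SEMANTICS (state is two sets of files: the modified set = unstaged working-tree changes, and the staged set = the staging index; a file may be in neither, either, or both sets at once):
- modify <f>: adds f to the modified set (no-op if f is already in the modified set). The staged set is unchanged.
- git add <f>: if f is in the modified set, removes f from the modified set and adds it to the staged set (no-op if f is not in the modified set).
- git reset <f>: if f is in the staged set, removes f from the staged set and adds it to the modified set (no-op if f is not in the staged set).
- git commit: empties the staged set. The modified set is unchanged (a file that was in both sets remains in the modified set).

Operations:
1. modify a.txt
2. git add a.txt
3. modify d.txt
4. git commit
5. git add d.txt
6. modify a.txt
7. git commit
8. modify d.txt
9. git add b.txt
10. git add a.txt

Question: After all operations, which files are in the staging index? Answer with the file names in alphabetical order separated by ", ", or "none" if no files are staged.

After op 1 (modify a.txt): modified={a.txt} staged={none}
After op 2 (git add a.txt): modified={none} staged={a.txt}
After op 3 (modify d.txt): modified={d.txt} staged={a.txt}
After op 4 (git commit): modified={d.txt} staged={none}
After op 5 (git add d.txt): modified={none} staged={d.txt}
After op 6 (modify a.txt): modified={a.txt} staged={d.txt}
After op 7 (git commit): modified={a.txt} staged={none}
After op 8 (modify d.txt): modified={a.txt, d.txt} staged={none}
After op 9 (git add b.txt): modified={a.txt, d.txt} staged={none}
After op 10 (git add a.txt): modified={d.txt} staged={a.txt}

Answer: a.txt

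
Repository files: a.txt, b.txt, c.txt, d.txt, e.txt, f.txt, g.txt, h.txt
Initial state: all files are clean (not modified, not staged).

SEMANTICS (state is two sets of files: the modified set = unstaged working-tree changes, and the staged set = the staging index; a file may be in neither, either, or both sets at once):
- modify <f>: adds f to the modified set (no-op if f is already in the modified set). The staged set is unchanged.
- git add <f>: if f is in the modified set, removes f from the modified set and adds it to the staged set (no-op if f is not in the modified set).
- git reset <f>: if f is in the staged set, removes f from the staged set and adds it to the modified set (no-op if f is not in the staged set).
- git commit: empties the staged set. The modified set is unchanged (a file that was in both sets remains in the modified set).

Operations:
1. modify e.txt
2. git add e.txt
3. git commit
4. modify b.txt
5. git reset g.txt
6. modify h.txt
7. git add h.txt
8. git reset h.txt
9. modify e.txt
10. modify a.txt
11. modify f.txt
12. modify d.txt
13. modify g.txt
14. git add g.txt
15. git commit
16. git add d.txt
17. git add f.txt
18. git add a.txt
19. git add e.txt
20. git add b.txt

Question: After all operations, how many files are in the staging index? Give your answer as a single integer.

After op 1 (modify e.txt): modified={e.txt} staged={none}
After op 2 (git add e.txt): modified={none} staged={e.txt}
After op 3 (git commit): modified={none} staged={none}
After op 4 (modify b.txt): modified={b.txt} staged={none}
After op 5 (git reset g.txt): modified={b.txt} staged={none}
After op 6 (modify h.txt): modified={b.txt, h.txt} staged={none}
After op 7 (git add h.txt): modified={b.txt} staged={h.txt}
After op 8 (git reset h.txt): modified={b.txt, h.txt} staged={none}
After op 9 (modify e.txt): modified={b.txt, e.txt, h.txt} staged={none}
After op 10 (modify a.txt): modified={a.txt, b.txt, e.txt, h.txt} staged={none}
After op 11 (modify f.txt): modified={a.txt, b.txt, e.txt, f.txt, h.txt} staged={none}
After op 12 (modify d.txt): modified={a.txt, b.txt, d.txt, e.txt, f.txt, h.txt} staged={none}
After op 13 (modify g.txt): modified={a.txt, b.txt, d.txt, e.txt, f.txt, g.txt, h.txt} staged={none}
After op 14 (git add g.txt): modified={a.txt, b.txt, d.txt, e.txt, f.txt, h.txt} staged={g.txt}
After op 15 (git commit): modified={a.txt, b.txt, d.txt, e.txt, f.txt, h.txt} staged={none}
After op 16 (git add d.txt): modified={a.txt, b.txt, e.txt, f.txt, h.txt} staged={d.txt}
After op 17 (git add f.txt): modified={a.txt, b.txt, e.txt, h.txt} staged={d.txt, f.txt}
After op 18 (git add a.txt): modified={b.txt, e.txt, h.txt} staged={a.txt, d.txt, f.txt}
After op 19 (git add e.txt): modified={b.txt, h.txt} staged={a.txt, d.txt, e.txt, f.txt}
After op 20 (git add b.txt): modified={h.txt} staged={a.txt, b.txt, d.txt, e.txt, f.txt}
Final staged set: {a.txt, b.txt, d.txt, e.txt, f.txt} -> count=5

Answer: 5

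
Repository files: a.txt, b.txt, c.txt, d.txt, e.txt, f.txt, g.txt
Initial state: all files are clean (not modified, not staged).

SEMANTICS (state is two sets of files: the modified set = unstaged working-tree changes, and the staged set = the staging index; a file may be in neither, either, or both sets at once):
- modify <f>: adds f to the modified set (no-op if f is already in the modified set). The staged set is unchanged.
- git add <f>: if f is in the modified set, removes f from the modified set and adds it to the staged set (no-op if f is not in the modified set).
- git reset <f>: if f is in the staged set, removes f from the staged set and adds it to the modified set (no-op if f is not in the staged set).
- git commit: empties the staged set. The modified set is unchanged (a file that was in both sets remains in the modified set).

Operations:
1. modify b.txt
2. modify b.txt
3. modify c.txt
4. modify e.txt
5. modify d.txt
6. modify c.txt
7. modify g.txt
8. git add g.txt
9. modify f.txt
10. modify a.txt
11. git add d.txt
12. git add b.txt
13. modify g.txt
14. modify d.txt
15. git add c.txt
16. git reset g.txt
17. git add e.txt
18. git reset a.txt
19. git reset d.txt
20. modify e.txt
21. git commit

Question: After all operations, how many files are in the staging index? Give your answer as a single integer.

After op 1 (modify b.txt): modified={b.txt} staged={none}
After op 2 (modify b.txt): modified={b.txt} staged={none}
After op 3 (modify c.txt): modified={b.txt, c.txt} staged={none}
After op 4 (modify e.txt): modified={b.txt, c.txt, e.txt} staged={none}
After op 5 (modify d.txt): modified={b.txt, c.txt, d.txt, e.txt} staged={none}
After op 6 (modify c.txt): modified={b.txt, c.txt, d.txt, e.txt} staged={none}
After op 7 (modify g.txt): modified={b.txt, c.txt, d.txt, e.txt, g.txt} staged={none}
After op 8 (git add g.txt): modified={b.txt, c.txt, d.txt, e.txt} staged={g.txt}
After op 9 (modify f.txt): modified={b.txt, c.txt, d.txt, e.txt, f.txt} staged={g.txt}
After op 10 (modify a.txt): modified={a.txt, b.txt, c.txt, d.txt, e.txt, f.txt} staged={g.txt}
After op 11 (git add d.txt): modified={a.txt, b.txt, c.txt, e.txt, f.txt} staged={d.txt, g.txt}
After op 12 (git add b.txt): modified={a.txt, c.txt, e.txt, f.txt} staged={b.txt, d.txt, g.txt}
After op 13 (modify g.txt): modified={a.txt, c.txt, e.txt, f.txt, g.txt} staged={b.txt, d.txt, g.txt}
After op 14 (modify d.txt): modified={a.txt, c.txt, d.txt, e.txt, f.txt, g.txt} staged={b.txt, d.txt, g.txt}
After op 15 (git add c.txt): modified={a.txt, d.txt, e.txt, f.txt, g.txt} staged={b.txt, c.txt, d.txt, g.txt}
After op 16 (git reset g.txt): modified={a.txt, d.txt, e.txt, f.txt, g.txt} staged={b.txt, c.txt, d.txt}
After op 17 (git add e.txt): modified={a.txt, d.txt, f.txt, g.txt} staged={b.txt, c.txt, d.txt, e.txt}
After op 18 (git reset a.txt): modified={a.txt, d.txt, f.txt, g.txt} staged={b.txt, c.txt, d.txt, e.txt}
After op 19 (git reset d.txt): modified={a.txt, d.txt, f.txt, g.txt} staged={b.txt, c.txt, e.txt}
After op 20 (modify e.txt): modified={a.txt, d.txt, e.txt, f.txt, g.txt} staged={b.txt, c.txt, e.txt}
After op 21 (git commit): modified={a.txt, d.txt, e.txt, f.txt, g.txt} staged={none}
Final staged set: {none} -> count=0

Answer: 0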